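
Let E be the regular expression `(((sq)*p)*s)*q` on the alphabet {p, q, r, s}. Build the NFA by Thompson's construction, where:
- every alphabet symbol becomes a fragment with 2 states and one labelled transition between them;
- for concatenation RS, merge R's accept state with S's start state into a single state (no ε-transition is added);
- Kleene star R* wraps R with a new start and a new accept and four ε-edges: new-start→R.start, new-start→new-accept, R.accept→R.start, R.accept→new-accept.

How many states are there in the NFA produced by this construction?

Building bottom-up:
Each of the 5 symbol leaves contributes a 2-state fragment.
  sq → 3 states
  (sq)* → 5 states
  (sq)*p → 6 states
  ((sq)*p)* → 8 states
  ((sq)*p)*s → 9 states
  (((sq)*p)*s)* → 11 states
  (((sq)*p)*s)*q → 12 states

12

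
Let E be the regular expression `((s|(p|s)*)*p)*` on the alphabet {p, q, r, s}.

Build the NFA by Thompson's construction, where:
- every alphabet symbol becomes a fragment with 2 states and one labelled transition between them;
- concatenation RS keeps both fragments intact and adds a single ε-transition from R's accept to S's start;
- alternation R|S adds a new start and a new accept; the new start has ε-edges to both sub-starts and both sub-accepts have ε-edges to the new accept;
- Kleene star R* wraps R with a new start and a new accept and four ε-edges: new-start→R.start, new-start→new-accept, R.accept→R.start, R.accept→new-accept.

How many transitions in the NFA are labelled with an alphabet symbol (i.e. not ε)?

By structural recursion:
Each of the 4 symbol leaves contributes exactly 1 symbol transition.
  p|s — 2 symbol transitions
  (p|s)* — 2 symbol transitions
  s|(p|s)* — 3 symbol transitions
  (s|(p|s)*)* — 3 symbol transitions
  (s|(p|s)*)*p — 4 symbol transitions
  ((s|(p|s)*)*p)* — 4 symbol transitions

4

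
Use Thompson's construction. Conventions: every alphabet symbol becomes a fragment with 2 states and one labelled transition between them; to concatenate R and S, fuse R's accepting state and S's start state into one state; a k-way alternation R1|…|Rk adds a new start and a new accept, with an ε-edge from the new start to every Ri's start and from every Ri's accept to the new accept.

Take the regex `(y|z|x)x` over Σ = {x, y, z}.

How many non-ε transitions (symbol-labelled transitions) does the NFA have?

4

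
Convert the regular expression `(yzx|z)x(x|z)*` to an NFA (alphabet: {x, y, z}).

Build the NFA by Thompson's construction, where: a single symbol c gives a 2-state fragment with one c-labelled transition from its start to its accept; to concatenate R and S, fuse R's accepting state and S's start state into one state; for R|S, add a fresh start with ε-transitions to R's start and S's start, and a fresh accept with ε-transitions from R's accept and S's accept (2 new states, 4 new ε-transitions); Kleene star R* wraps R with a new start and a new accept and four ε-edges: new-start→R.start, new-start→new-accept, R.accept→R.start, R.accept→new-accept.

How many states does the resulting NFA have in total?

16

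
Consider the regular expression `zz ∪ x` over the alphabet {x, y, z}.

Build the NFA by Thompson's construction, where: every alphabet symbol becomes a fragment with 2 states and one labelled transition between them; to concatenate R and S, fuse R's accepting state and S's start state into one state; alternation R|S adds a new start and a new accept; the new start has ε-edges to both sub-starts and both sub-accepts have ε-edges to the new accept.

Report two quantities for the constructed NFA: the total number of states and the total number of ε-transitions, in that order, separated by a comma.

7, 4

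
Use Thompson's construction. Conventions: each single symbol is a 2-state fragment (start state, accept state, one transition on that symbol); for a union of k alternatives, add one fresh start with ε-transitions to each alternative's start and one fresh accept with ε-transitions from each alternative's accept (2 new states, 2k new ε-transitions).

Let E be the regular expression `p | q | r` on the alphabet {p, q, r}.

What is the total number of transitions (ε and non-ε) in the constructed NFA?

By structural recursion:
Each of the 3 symbol leaves contributes 1 transition (1 symbol, 0 ε).
  p | q | r : 9 transitions (3 symbol, 6 ε)

9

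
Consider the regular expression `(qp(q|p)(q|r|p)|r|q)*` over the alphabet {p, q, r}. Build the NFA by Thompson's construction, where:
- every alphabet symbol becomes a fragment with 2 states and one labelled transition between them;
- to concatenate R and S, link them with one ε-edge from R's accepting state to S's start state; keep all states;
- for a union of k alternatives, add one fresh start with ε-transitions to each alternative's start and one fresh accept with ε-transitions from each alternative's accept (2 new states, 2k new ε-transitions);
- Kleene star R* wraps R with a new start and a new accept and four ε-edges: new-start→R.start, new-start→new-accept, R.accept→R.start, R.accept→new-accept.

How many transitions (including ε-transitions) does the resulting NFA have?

Bottom-up over the parse tree:
Each of the 9 symbol leaves contributes 1 transition (1 symbol, 0 ε).
  q|p → 6 transitions (2 symbol, 4 ε)
  q|r|p → 9 transitions (3 symbol, 6 ε)
  qp(q|p)(q|r|p) → 20 transitions (7 symbol, 13 ε)
  qp(q|p)(q|r|p)|r|q → 28 transitions (9 symbol, 19 ε)
  (qp(q|p)(q|r|p)|r|q)* → 32 transitions (9 symbol, 23 ε)

32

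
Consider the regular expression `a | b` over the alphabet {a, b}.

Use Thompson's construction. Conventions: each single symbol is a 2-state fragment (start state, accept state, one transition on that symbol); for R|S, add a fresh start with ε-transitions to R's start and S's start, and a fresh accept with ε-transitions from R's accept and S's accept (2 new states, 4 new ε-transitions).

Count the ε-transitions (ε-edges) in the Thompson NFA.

Bottom-up over the parse tree:
Each of the 2 symbol leaves contributes 0 ε-transitions.
  a | b = 4 ε-transitions

4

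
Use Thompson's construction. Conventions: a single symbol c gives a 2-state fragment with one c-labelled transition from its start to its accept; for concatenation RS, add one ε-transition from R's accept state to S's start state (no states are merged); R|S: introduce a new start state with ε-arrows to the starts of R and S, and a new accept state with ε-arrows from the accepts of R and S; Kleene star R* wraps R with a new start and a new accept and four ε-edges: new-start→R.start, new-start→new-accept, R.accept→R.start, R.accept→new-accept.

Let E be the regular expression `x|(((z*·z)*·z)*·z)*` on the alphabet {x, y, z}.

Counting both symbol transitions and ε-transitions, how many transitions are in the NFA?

28

Recursing over subexpressions:
Each of the 5 symbol leaves contributes 1 transition (1 symbol, 0 ε).
  z* — 5 transitions (1 symbol, 4 ε)
  z*·z — 7 transitions (2 symbol, 5 ε)
  (z*·z)* — 11 transitions (2 symbol, 9 ε)
  (z*·z)*·z — 13 transitions (3 symbol, 10 ε)
  ((z*·z)*·z)* — 17 transitions (3 symbol, 14 ε)
  ((z*·z)*·z)*·z — 19 transitions (4 symbol, 15 ε)
  (((z*·z)*·z)*·z)* — 23 transitions (4 symbol, 19 ε)
  x|(((z*·z)*·z)*·z)* — 28 transitions (5 symbol, 23 ε)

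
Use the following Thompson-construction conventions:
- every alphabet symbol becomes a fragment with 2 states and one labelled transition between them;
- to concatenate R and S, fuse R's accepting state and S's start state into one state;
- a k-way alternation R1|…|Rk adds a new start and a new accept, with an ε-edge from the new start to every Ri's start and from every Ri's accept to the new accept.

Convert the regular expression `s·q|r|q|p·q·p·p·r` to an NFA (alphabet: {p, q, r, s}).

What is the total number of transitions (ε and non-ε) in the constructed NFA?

Recursing over subexpressions:
Each of the 9 symbol leaves contributes 1 transition (1 symbol, 0 ε).
  s·q : 2 transitions (2 symbol, 0 ε)
  p·q·p·p·r : 5 transitions (5 symbol, 0 ε)
  s·q|r|q|p·q·p·p·r : 17 transitions (9 symbol, 8 ε)

17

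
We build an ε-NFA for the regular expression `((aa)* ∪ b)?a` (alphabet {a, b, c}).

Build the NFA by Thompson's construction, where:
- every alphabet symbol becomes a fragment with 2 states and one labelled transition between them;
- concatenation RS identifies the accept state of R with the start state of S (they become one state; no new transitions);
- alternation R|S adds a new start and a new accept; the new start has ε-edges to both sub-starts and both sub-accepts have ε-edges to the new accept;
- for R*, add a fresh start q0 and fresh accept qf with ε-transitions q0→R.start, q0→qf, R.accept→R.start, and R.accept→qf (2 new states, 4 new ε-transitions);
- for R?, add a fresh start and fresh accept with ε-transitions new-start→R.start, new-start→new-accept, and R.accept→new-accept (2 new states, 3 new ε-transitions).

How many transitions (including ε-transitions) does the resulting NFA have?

15

Per subexpression:
Each of the 4 symbol leaves contributes 1 transition (1 symbol, 0 ε).
  aa → 2 transitions (2 symbol, 0 ε)
  (aa)* → 6 transitions (2 symbol, 4 ε)
  (aa)* ∪ b → 11 transitions (3 symbol, 8 ε)
  ((aa)* ∪ b)? → 14 transitions (3 symbol, 11 ε)
  ((aa)* ∪ b)?a → 15 transitions (4 symbol, 11 ε)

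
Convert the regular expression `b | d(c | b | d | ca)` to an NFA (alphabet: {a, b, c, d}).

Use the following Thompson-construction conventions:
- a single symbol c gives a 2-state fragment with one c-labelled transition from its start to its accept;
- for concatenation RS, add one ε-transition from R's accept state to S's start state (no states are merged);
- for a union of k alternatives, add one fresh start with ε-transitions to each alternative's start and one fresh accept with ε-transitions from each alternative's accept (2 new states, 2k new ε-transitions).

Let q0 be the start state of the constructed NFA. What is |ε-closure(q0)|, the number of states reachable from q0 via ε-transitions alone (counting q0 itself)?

Compute the ε-closure size of each fragment's start state recursively; a symbol fragment's start has no outgoing ε-edge, so its closure is just itself (size 1).
  ca : same as the first factor's closure: |closure| = 1
  c | b | d | ca : new start ε-reaches every alternative's start; none of them accept ε, so the new accept is not reached: |closure| = 1 + 1 + 1 + 1 + 1 = 5
  d(c | b | d | ca) : same as the first factor's closure: |closure| = 1
  b | d(c | b | d | ca) : new start ε-reaches every alternative's start; none of them accept ε, so the new accept is not reached: |closure| = 1 + 1 + 1 = 3

3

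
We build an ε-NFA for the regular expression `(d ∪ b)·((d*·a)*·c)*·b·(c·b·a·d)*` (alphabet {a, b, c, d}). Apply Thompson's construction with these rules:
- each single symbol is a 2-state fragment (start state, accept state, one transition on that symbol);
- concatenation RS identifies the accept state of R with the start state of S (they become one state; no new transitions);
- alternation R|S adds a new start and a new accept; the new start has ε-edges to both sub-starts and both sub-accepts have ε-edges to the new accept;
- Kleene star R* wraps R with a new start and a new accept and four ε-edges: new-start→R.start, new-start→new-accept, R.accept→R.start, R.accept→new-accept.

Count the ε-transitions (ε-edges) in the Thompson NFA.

Bottom-up over the parse tree:
Each of the 10 symbol leaves contributes 0 ε-transitions.
  d ∪ b — 4 ε-transitions
  d* — 4 ε-transitions
  d*·a — 4 ε-transitions
  (d*·a)* — 8 ε-transitions
  (d*·a)*·c — 8 ε-transitions
  ((d*·a)*·c)* — 12 ε-transitions
  c·b·a·d — 0 ε-transitions
  (c·b·a·d)* — 4 ε-transitions
  (d ∪ b)·((d*·a)*·c)*·b·(c·b·a·d)* — 20 ε-transitions

20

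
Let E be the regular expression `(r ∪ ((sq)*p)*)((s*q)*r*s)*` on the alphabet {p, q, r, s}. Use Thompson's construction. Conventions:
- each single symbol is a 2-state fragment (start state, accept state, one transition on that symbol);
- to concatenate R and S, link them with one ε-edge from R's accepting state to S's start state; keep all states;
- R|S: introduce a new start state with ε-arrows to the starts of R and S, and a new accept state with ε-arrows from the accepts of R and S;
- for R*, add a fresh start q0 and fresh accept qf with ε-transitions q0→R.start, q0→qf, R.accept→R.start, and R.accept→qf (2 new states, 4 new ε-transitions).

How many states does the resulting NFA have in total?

30

Bottom-up over the parse tree:
Each of the 8 symbol leaves contributes a 2-state fragment.
  sq → 4 states
  (sq)* → 6 states
  (sq)*p → 8 states
  ((sq)*p)* → 10 states
  r ∪ ((sq)*p)* → 14 states
  s* → 4 states
  s*q → 6 states
  (s*q)* → 8 states
  r* → 4 states
  (s*q)*r*s → 14 states
  ((s*q)*r*s)* → 16 states
  (r ∪ ((sq)*p)*)((s*q)*r*s)* → 30 states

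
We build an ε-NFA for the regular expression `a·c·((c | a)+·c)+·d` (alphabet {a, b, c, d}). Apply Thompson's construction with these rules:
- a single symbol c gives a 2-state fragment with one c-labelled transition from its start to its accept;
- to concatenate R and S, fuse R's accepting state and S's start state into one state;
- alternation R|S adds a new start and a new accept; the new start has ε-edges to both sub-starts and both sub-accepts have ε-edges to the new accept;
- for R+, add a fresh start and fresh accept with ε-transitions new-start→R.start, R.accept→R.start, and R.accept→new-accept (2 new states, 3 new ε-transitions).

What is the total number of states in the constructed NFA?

14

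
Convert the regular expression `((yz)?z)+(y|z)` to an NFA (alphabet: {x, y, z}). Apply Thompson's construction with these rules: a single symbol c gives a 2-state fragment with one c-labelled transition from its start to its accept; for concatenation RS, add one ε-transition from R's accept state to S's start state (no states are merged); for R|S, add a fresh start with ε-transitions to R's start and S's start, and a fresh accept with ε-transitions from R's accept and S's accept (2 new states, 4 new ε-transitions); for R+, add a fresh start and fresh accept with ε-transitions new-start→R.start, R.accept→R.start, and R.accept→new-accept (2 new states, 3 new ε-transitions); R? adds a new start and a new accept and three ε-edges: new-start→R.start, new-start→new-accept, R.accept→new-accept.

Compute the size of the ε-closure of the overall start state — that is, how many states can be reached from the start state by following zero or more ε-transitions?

5

Let C(F) = |ε-closure(F.start)| within fragment F, and note whether F accepts ε. Symbol fragments have C = 1 and do not accept ε. Then:
  yz — same as the first factor's closure: |ε-closure| = 1
  (yz)? — new start has ε-edges to the inner start and to the new accept, so |ε-closure| = 2 + 1 = 3
  (yz)?z — |ε-closure| = 3 + 1 = 4 (closure spills across the concat boundary because the left factor accepts ε)
  ((yz)?z)+ — new start ε-reaches only the body's start; the new accept needs a symbol first: |ε-closure| = 1 + 4 = 5
  y|z — |ε-closure| = 1 + 1 + 1 = 3 (the new accept is not ε-reachable since no branch accepts ε)
  ((yz)?z)+(y|z) — |ε-closure| equals the left operand's closure size = 5 (its accept is not ε-reachable, so the closure stops there)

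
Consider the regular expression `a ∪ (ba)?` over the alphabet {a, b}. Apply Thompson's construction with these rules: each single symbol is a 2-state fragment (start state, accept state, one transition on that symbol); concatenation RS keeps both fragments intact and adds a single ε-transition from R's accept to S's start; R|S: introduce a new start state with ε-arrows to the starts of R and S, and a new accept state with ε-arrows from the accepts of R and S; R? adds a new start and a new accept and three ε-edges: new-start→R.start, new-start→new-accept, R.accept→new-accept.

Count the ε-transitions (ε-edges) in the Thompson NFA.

By structural recursion:
Each of the 3 symbol leaves contributes 0 ε-transitions.
  ba — 1 ε-transition
  (ba)? — 4 ε-transitions
  a ∪ (ba)? — 8 ε-transitions

8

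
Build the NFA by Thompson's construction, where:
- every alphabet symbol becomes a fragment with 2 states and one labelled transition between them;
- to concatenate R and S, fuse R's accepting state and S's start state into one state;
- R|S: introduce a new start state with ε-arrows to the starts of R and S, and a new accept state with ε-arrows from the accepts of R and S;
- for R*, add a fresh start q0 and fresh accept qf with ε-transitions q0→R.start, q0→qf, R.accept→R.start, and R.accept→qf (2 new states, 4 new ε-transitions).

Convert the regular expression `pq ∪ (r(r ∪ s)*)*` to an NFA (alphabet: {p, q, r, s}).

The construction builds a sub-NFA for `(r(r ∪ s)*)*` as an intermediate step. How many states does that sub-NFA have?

Fragment for `(r(r ∪ s)*)*`:
Each of the 3 symbol leaves contributes a 2-state fragment.
  r ∪ s — 6 states
  (r ∪ s)* — 8 states
  r(r ∪ s)* — 9 states
  (r(r ∪ s)*)* — 11 states

11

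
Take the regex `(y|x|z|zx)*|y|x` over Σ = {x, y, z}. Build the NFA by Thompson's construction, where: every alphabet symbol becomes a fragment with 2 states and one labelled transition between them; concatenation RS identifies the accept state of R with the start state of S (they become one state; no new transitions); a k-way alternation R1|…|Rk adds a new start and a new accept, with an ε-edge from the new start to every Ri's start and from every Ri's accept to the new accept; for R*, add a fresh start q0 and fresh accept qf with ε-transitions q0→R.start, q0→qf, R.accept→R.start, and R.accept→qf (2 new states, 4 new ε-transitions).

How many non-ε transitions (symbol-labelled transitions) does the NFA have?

7

Recursing over subexpressions:
Each of the 7 symbol leaves contributes exactly 1 symbol transition.
  zx = 2 symbol transitions
  y|x|z|zx = 5 symbol transitions
  (y|x|z|zx)* = 5 symbol transitions
  (y|x|z|zx)*|y|x = 7 symbol transitions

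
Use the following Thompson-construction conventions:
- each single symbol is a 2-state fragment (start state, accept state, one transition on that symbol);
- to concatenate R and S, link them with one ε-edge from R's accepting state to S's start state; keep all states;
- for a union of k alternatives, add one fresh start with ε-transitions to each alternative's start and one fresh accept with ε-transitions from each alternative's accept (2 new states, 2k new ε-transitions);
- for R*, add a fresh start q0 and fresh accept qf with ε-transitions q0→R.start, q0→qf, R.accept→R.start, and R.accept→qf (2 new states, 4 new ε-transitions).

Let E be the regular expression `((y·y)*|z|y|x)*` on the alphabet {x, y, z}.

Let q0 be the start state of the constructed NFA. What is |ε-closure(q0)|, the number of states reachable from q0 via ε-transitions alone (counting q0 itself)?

10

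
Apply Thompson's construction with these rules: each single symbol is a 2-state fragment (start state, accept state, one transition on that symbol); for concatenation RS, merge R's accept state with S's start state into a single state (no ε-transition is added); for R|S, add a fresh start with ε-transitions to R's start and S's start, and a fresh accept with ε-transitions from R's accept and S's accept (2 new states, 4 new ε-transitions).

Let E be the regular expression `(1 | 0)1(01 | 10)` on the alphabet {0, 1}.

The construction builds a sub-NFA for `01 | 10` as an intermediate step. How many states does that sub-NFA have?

8

Fragment for `01 | 10`:
Each of the 4 symbol leaves contributes a 2-state fragment.
  01 = 3 states
  10 = 3 states
  01 | 10 = 8 states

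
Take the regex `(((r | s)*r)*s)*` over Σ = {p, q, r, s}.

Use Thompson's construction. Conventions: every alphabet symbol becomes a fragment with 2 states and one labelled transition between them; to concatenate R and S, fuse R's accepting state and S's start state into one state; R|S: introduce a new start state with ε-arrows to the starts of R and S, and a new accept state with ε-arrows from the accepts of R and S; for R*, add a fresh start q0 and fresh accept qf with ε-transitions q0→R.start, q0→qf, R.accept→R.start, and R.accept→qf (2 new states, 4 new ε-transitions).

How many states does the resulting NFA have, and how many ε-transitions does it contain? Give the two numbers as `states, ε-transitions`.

Recursing over subexpressions:
Each of the 4 symbol leaves contributes 2 states and 0 ε-transitions.
  r | s : 6 states, 4 ε-transitions
  (r | s)* : 8 states, 8 ε-transitions
  (r | s)*r : 9 states, 8 ε-transitions
  ((r | s)*r)* : 11 states, 12 ε-transitions
  ((r | s)*r)*s : 12 states, 12 ε-transitions
  (((r | s)*r)*s)* : 14 states, 16 ε-transitions

14, 16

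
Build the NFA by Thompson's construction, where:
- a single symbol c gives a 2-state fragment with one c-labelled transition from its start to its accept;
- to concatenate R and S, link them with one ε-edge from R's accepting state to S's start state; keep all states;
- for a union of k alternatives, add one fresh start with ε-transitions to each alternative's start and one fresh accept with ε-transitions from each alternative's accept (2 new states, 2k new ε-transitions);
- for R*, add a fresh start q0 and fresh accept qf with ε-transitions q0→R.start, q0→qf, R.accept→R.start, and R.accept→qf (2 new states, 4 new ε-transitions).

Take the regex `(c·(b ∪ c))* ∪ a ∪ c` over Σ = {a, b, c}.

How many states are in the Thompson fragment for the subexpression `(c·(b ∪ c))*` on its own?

10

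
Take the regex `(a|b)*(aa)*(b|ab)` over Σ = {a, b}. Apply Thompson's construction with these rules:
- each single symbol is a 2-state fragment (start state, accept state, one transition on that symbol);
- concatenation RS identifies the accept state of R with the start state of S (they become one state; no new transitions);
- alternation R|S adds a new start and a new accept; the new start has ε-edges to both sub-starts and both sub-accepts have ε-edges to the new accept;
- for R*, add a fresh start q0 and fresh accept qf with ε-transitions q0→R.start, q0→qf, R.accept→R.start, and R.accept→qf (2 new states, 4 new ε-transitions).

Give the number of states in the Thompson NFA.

Per subexpression:
Each of the 7 symbol leaves contributes a 2-state fragment.
  a|b → 6 states
  (a|b)* → 8 states
  aa → 3 states
  (aa)* → 5 states
  ab → 3 states
  b|ab → 7 states
  (a|b)*(aa)*(b|ab) → 18 states

18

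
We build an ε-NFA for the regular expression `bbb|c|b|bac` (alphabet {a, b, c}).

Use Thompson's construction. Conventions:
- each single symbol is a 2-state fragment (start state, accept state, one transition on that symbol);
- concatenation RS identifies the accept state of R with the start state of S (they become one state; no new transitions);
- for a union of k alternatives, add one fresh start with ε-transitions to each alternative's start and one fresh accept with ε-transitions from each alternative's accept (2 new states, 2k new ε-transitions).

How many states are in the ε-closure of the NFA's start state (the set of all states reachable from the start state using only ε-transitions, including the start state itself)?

Compute the ε-closure size of each fragment's start state recursively; a symbol fragment's start has no outgoing ε-edge, so its closure is just itself (size 1).
  bbb — |closure| equals the left operand's closure size = 1 (its accept is not ε-reachable, so the closure stops there)
  bac — same as the first factor's closure: |closure| = 1
  bbb|c|b|bac — new start ε-reaches every alternative's start; none of them accept ε, so the new accept is not reached: |closure| = 1 + 1 + 1 + 1 + 1 = 5

5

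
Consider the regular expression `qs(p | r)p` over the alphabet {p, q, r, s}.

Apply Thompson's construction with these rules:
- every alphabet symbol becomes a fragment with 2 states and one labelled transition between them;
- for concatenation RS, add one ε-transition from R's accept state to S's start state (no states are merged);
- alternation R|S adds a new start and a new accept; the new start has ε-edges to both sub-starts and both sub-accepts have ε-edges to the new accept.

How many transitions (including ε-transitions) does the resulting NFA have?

By structural recursion:
Each of the 5 symbol leaves contributes 1 transition (1 symbol, 0 ε).
  p | r → 6 transitions (2 symbol, 4 ε)
  qs(p | r)p → 12 transitions (5 symbol, 7 ε)

12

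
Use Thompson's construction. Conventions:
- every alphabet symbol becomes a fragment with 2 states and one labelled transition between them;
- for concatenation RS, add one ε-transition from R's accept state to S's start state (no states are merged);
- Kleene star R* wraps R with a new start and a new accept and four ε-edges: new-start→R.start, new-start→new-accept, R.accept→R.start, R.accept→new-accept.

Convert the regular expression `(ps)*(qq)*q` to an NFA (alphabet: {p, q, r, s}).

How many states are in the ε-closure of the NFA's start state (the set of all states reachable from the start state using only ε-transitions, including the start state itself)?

7

Compute the ε-closure size of each fragment's start state recursively; a symbol fragment's start has no outgoing ε-edge, so its closure is just itself (size 1).
  ps : same as the first factor's closure: |ε-closure| = 1
  (ps)* : new start has ε-edges to the inner start and to the new accept, so |ε-closure| = 2 + 1 = 3
  qq : |ε-closure| equals the left operand's closure size = 1 (its accept is not ε-reachable, so the closure stops there)
  (qq)* : |ε-closure| = 1 (new start) + 1 (body) + 1 (new accept) = 3
  (ps)*(qq)*q : the left operand accepts ε, so the closure extends into the next operand (via the concat ε-link); |ε-closure| = 3 + 3 + 1 = 7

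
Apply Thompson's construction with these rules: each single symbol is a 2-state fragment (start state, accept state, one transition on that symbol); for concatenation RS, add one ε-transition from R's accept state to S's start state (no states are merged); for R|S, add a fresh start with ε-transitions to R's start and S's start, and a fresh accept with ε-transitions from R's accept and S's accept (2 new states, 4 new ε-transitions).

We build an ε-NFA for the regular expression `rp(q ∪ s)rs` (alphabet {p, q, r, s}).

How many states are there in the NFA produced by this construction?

14

Bottom-up over the parse tree:
Each of the 6 symbol leaves contributes a 2-state fragment.
  q ∪ s — 6 states
  rp(q ∪ s)rs — 14 states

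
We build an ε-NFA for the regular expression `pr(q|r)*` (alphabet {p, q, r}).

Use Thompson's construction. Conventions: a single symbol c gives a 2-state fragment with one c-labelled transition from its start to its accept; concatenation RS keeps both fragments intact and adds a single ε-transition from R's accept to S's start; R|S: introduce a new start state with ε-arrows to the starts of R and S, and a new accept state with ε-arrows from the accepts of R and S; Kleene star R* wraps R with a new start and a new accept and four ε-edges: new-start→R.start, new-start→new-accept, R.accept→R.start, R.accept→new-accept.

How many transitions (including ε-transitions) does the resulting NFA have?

14

By structural recursion:
Each of the 4 symbol leaves contributes 1 transition (1 symbol, 0 ε).
  q|r : 6 transitions (2 symbol, 4 ε)
  (q|r)* : 10 transitions (2 symbol, 8 ε)
  pr(q|r)* : 14 transitions (4 symbol, 10 ε)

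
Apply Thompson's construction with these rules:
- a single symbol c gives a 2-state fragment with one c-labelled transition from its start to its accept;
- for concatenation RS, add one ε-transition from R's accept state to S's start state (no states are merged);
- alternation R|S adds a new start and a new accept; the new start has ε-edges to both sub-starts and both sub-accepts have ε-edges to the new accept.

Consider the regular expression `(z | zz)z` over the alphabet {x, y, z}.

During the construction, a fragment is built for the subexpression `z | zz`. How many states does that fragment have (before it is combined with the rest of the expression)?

Fragment for `z | zz`:
Each of the 3 symbol leaves contributes a 2-state fragment.
  zz → 4 states
  z | zz → 8 states

8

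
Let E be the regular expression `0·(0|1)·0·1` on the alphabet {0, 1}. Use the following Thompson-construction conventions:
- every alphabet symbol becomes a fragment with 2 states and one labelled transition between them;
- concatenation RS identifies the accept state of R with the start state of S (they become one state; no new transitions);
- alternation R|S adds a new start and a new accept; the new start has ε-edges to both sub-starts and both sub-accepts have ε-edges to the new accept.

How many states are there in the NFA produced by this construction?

9

By structural recursion:
Each of the 5 symbol leaves contributes a 2-state fragment.
  0|1 → 6 states
  0·(0|1)·0·1 → 9 states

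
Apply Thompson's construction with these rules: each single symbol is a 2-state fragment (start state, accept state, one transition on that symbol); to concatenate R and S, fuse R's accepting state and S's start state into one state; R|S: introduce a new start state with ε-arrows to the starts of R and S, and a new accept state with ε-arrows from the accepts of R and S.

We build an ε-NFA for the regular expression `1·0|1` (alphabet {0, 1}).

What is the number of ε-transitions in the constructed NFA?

4

By structural recursion:
Each of the 3 symbol leaves contributes 0 ε-transitions.
  1·0 = 0 ε-transitions
  1·0|1 = 4 ε-transitions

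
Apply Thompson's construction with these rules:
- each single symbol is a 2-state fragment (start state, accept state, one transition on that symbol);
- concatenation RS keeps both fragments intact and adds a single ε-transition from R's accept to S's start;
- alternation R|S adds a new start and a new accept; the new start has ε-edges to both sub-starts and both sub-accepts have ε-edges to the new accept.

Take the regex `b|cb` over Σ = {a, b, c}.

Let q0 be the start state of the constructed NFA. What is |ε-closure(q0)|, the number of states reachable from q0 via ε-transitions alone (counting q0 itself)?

3

Let C(F) = |ε-closure(F.start)| within fragment F, and note whether F accepts ε. Symbol fragments have C = 1 and do not accept ε. Then:
  cb — same as the first factor's closure: C = 1
  b|cb — new start ε-reaches every alternative's start; none of them accept ε, so the new accept is not reached: C = 1 + 1 + 1 = 3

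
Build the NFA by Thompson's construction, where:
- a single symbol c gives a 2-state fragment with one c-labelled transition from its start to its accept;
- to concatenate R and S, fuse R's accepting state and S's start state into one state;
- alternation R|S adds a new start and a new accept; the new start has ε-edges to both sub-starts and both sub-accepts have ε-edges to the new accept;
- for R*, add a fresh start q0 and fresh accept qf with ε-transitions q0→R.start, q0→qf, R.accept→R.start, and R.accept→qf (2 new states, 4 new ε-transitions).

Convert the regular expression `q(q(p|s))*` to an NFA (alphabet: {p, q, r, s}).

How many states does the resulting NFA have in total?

10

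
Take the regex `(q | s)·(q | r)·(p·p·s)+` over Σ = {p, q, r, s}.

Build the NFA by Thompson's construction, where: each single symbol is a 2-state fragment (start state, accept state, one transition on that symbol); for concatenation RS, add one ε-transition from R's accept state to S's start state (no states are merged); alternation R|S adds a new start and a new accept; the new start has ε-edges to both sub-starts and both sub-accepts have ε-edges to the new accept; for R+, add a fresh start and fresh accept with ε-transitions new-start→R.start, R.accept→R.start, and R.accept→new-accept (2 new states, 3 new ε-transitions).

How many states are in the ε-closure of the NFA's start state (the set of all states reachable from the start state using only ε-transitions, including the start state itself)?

3

Work bottom-up. For each fragment F, track |ε-closure(F.start)| and whether F's accept lies in that closure (i.e. whether F accepts ε). A single-symbol fragment has closure size 1 and does not accept ε.
  q | s : new start ε-reaches every alternative's start; none of them accept ε, so the new accept is not reached: |closure| = 1 + 1 + 1 = 3
  q | r : |closure| = 1 + 1 + 1 = 3 (the new accept is not ε-reachable since no branch accepts ε)
  p·p·s : |closure| equals the left operand's closure size = 1 (its accept is not ε-reachable, so the closure stops there)
  (p·p·s)+ : |closure| = 1 + 1 = 2 (the body doesn't accept ε, so the new accept is not reached)
  (q | s)·(q | r)·(p·p·s)+ : |closure| equals the left operand's closure size = 3 (its accept is not ε-reachable, so the closure stops there)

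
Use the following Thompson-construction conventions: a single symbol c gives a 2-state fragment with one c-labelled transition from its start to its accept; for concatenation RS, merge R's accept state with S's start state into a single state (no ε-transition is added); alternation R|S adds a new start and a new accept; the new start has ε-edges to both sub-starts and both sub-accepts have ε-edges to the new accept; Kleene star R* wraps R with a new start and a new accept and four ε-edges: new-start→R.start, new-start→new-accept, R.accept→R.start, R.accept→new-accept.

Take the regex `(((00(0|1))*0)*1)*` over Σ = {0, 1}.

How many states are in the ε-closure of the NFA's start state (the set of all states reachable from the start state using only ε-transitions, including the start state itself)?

7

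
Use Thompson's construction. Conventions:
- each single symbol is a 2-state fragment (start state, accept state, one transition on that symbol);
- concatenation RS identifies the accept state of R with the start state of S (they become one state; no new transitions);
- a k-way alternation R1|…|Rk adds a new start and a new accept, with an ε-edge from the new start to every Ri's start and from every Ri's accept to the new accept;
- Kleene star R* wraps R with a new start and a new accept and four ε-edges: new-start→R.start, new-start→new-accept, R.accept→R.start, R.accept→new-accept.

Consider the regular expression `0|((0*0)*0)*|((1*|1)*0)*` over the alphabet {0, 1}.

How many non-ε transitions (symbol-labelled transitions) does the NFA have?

7

Bottom-up over the parse tree:
Each of the 7 symbol leaves contributes exactly 1 symbol transition.
  0* — 1 symbol transition
  0*0 — 2 symbol transitions
  (0*0)* — 2 symbol transitions
  (0*0)*0 — 3 symbol transitions
  ((0*0)*0)* — 3 symbol transitions
  1* — 1 symbol transition
  1*|1 — 2 symbol transitions
  (1*|1)* — 2 symbol transitions
  (1*|1)*0 — 3 symbol transitions
  ((1*|1)*0)* — 3 symbol transitions
  0|((0*0)*0)*|((1*|1)*0)* — 7 symbol transitions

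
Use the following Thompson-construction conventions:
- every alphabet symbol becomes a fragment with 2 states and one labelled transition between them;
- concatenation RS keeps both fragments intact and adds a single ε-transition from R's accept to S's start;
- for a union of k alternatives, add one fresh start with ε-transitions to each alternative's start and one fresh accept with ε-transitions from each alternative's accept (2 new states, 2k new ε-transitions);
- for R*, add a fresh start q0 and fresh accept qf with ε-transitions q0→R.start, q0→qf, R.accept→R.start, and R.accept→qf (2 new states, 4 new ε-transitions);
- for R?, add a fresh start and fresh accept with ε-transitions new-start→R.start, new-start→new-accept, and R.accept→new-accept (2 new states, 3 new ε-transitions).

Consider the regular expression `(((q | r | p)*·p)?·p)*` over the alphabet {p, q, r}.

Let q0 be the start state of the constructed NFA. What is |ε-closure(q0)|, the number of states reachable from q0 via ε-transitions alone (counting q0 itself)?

Let C(F) = |ε-closure(F.start)| within fragment F, and note whether F accepts ε. Symbol fragments have C = 1 and do not accept ε. Then:
  q | r | p — new start ε-reaches every alternative's start; none of them accept ε, so the new accept is not reached: C = 1 + 1 + 1 + 1 = 4
  (q | r | p)* — new start has ε-edges to the inner start and to the new accept, so C = 2 + 4 = 6
  (q | r | p)*·p — C = 6 + 1 = 7 (closure spills across the concat boundary because the left factor accepts ε)
  ((q | r | p)*·p)? — C = 1 (new start) + 7 (body) + 1 (new accept, via ε) = 9
  ((q | r | p)*·p)?·p — C = 9 + 1 = 10 (closure spills across the concat boundary because the left factor accepts ε)
  (((q | r | p)*·p)?·p)* — the star's fresh start ε-reaches both the body's start and the fresh accept: C = 2 + 10 = 12

12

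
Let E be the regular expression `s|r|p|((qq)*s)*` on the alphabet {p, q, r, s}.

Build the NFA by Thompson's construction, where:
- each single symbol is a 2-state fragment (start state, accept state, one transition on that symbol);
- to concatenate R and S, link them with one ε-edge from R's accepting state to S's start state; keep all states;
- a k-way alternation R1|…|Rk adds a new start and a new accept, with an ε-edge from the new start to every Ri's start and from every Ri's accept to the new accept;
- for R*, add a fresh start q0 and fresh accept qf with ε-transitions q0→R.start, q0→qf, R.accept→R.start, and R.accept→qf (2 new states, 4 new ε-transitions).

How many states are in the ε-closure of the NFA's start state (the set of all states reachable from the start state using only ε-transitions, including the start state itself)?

Let C(F) = |ε-closure(F.start)| within fragment F, and note whether F accepts ε. Symbol fragments have C = 1 and do not accept ε. Then:
  qq — |ε-closure| equals the left operand's closure size = 1 (its accept is not ε-reachable, so the closure stops there)
  (qq)* — the star's fresh start ε-reaches both the body's start and the fresh accept: |ε-closure| = 2 + 1 = 3
  (qq)*s — the left operand accepts ε, so the closure extends into the next operand (via the concat ε-link); |ε-closure| = 3 + 1 = 4
  ((qq)*s)* — the star's fresh start ε-reaches both the body's start and the fresh accept: |ε-closure| = 2 + 4 = 6
  s|r|p|((qq)*s)* — |ε-closure| = 1 (new start) + (1 + 1 + 1 + 6) + 1 (new accept, since some branch ε-reaches its own accept) = 11

11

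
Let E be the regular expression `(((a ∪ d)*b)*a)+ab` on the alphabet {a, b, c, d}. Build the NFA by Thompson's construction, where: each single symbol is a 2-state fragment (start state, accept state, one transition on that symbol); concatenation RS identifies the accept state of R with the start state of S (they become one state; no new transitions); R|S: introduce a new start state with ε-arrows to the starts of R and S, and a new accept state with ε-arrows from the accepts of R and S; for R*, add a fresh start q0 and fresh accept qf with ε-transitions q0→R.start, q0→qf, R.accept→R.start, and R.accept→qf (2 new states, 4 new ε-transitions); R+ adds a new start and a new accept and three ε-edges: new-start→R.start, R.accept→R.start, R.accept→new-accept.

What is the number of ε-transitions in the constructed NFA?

Recursing over subexpressions:
Each of the 6 symbol leaves contributes 0 ε-transitions.
  a ∪ d → 4 ε-transitions
  (a ∪ d)* → 8 ε-transitions
  (a ∪ d)*b → 8 ε-transitions
  ((a ∪ d)*b)* → 12 ε-transitions
  ((a ∪ d)*b)*a → 12 ε-transitions
  (((a ∪ d)*b)*a)+ → 15 ε-transitions
  (((a ∪ d)*b)*a)+ab → 15 ε-transitions

15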